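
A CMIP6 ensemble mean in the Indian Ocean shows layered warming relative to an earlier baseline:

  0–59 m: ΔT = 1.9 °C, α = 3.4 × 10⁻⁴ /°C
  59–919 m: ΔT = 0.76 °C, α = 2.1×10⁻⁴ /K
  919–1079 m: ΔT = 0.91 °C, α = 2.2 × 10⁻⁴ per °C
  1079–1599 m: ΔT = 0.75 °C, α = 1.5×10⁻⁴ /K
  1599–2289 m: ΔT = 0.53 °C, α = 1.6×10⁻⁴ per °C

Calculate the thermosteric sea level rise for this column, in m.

Layer 1: 1.9 × 3.4×10⁻⁴ × 59 = 0.038114 m
59–919 m: 860 × 2.1×10⁻⁴ × 0.76 = 0.137256 m
Layer 3: 160 × 0.91 × 2.2×10⁻⁴ = 0.032032 m
Layer 4: 0.75 × 1.5×10⁻⁴ × 520 = 0.05850 m
Layer 5: 690 × 1.6×10⁻⁴ × 0.53 = 0.058512 m
Δh = 0.038114 + 0.137256 + 0.032032 + 0.05850 + 0.058512 = 0.324414 m

Δh = 0.32 m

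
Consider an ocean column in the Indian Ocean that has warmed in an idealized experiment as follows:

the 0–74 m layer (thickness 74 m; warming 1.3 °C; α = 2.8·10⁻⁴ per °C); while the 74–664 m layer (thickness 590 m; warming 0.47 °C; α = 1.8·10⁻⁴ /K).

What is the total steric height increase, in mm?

Δh = 76.9 mm

0–74 m: 1.3 × 2.8×10⁻⁴ × 74 = 0.026936 m
74–664 m: 0.47 × 1.8×10⁻⁴ × 590 = 0.049914 m
Δh = 0.026936 + 0.049914 = 0.07685 m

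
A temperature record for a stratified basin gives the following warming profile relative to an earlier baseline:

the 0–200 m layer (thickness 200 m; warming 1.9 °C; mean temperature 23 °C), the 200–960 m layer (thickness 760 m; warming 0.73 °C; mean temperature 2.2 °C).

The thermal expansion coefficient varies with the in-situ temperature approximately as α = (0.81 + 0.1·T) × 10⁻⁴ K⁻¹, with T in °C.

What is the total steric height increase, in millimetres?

Layer 1: α = (0.81 + 0.1×23)×10⁻⁴ = 3.11×10⁻⁴ K⁻¹
Layer 2: α = (0.81 + 0.1×2.2)×10⁻⁴ = 1.03×10⁻⁴ K⁻¹
0–200 m: 1.9 × 200 × 3.11×10⁻⁴ = 0.11818 m
1.03×10⁻⁴ × 760 × 0.73 = 0.0571444 m
Δh = 0.11818 + 0.0571444 = 0.1753244 m

Δh = 175 mm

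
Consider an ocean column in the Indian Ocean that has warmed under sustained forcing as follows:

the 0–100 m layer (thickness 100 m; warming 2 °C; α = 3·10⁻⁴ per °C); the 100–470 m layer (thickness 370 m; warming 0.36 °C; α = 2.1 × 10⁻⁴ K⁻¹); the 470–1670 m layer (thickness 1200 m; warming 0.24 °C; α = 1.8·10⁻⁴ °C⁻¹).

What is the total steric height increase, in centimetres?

14.0 cm

Layer 1: 2 × 100 × 3×10⁻⁴ = 0.06000 m
0.36 × 370 × 2.1×10⁻⁴ = 0.027972 m
470–1670 m: 1.8×10⁻⁴ × 1200 × 0.24 = 0.05184 m
Δh = 0.06000 + 0.027972 + 0.05184 = 0.139812 m ≈ 14.0 cm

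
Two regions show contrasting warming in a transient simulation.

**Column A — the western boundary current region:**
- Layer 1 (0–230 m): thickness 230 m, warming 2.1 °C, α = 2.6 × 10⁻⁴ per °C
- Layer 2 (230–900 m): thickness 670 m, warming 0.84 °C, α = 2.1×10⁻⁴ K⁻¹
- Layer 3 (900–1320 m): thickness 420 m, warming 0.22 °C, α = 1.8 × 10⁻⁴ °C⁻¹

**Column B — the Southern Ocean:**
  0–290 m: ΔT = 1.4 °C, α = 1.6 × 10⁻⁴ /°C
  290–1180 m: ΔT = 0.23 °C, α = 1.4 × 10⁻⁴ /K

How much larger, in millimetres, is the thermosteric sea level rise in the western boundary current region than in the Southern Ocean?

A 2.1 × 2.6×10⁻⁴ × 230 = 0.12558 m
A Layer 2: 0.84 × 2.1×10⁻⁴ × 670 = 0.118188 m
A 900–1320 m: 0.22 × 420 × 1.8×10⁻⁴ = 0.016632 m
A total: 0.26040 m
B 1.6×10⁻⁴ × 1.4 × 290 = 0.06496 m
B Layer 2: 0.23 × 890 × 1.4×10⁻⁴ = 0.028658 m
B total: 0.093618 m
Difference: 0.26040 − 0.093618 = 0.166782 m

167 mm larger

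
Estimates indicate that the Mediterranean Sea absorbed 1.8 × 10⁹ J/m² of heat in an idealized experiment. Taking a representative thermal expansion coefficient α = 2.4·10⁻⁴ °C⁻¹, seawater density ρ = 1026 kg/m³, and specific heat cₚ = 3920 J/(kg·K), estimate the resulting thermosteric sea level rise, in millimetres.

Δh = αQ/(ρcₚ) = 2.4×10⁻⁴ × 1.8×10⁹ / (1026 × 3920) ≈ 0.10741 m

107 mm of thermosteric rise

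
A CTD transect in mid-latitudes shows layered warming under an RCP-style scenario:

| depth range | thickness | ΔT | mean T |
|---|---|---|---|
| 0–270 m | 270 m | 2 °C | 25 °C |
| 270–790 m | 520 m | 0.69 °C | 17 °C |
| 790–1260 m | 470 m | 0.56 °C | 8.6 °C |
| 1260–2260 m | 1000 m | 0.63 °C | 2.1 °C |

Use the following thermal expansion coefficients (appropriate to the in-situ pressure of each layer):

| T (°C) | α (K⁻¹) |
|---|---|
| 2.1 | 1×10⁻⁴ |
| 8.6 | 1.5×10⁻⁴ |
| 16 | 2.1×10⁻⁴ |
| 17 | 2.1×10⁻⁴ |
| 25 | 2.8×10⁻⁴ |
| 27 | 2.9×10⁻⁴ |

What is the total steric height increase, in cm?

Layer 1 at 25 °C → α = 2.8×10⁻⁴ K⁻¹
Layer 2 at 17 °C → α = 2.1×10⁻⁴ K⁻¹
Layer 3 at 8.6 °C → α = 1.5×10⁻⁴ K⁻¹
Layer 4 at 2.1 °C → α = 1×10⁻⁴ K⁻¹
Layer 1: 2.8×10⁻⁴ × 2 × 270 = 0.15120 m
520 × 2.1×10⁻⁴ × 0.69 = 0.075348 m
Layer 3: 470 × 0.56 × 1.5×10⁻⁴ = 0.03948 m
Layer 4: 0.63 × 1000 × 1×10⁻⁴ = 0.06300 m
Δh = 0.15120 + 0.075348 + 0.03948 + 0.06300 = 0.329028 m

33 cm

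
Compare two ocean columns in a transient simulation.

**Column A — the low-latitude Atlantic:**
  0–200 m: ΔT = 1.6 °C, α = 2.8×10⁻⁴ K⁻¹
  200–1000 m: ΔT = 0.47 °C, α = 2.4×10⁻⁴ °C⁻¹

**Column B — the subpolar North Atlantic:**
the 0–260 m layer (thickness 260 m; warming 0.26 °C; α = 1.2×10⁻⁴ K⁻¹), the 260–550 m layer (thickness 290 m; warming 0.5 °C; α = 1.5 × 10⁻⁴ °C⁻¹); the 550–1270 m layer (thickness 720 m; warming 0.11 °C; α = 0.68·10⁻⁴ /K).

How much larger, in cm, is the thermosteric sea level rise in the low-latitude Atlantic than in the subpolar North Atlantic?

A Layer 1: 200 × 1.6 × 2.8×10⁻⁴ = 0.08960 m
A 200–1000 m: 2.4×10⁻⁴ × 800 × 0.47 = 0.09024 m
A total: 0.17984 m
B Layer 1: 1.2×10⁻⁴ × 0.26 × 260 = 0.008112 m
B 1.5×10⁻⁴ × 290 × 0.5 = 0.02175 m
B Layer 3: 720 × 0.11 × 0.68×10⁻⁴ = 0.0053856 m
B total: 0.0352476 m
Difference: 0.17984 − 0.0352476 = 0.1445924 m

Δh_A − Δh_B ≈ 14.5 cm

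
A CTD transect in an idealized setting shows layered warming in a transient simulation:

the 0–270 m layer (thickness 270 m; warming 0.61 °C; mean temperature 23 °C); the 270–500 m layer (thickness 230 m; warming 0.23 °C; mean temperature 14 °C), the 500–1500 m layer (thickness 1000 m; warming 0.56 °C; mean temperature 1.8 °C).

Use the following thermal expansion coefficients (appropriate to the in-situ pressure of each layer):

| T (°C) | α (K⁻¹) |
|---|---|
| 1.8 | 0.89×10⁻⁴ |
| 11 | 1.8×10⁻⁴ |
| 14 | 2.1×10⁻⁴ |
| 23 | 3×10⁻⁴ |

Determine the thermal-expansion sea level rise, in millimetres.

Layer 1 at 23 °C → α = 3×10⁻⁴ K⁻¹
Layer 2 at 14 °C → α = 2.1×10⁻⁴ K⁻¹
Layer 3 at 1.8 °C → α = 0.89×10⁻⁴ K⁻¹
0.61 × 3×10⁻⁴ × 270 = 0.04941 m
230 × 0.23 × 2.1×10⁻⁴ = 0.011109 m
500–1500 m: 1000 × 0.56 × 0.89×10⁻⁴ = 0.04984 m
Δh = 0.04941 + 0.011109 + 0.04984 = 0.110359 m

Δh = 110 mm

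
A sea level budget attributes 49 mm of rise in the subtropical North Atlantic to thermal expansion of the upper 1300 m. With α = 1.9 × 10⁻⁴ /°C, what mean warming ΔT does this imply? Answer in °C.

ΔT = Δh/(αH) = 0.049 / (1.9×10⁻⁴ × 1300) ≈ 0.1984 °C

about 0.198 °C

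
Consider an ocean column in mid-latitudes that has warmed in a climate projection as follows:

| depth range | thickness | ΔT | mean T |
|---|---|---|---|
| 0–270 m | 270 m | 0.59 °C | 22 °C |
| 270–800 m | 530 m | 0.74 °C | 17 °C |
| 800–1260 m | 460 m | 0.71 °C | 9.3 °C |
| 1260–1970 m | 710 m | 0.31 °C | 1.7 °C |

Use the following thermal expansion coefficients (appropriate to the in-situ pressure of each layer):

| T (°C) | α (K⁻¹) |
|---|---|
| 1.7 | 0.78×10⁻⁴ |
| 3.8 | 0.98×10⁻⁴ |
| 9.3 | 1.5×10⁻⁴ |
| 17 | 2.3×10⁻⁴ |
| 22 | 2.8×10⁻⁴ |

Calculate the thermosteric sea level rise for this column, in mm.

Layer 1 at 22 °C → α = 2.8×10⁻⁴ K⁻¹
Layer 2 at 17 °C → α = 2.3×10⁻⁴ K⁻¹
Layer 3 at 9.3 °C → α = 1.5×10⁻⁴ K⁻¹
Layer 4 at 1.7 °C → α = 0.78×10⁻⁴ K⁻¹
0.59 × 2.8×10⁻⁴ × 270 = 0.044604 m
Layer 2: 530 × 2.3×10⁻⁴ × 0.74 = 0.090206 m
800–1260 m: 0.71 × 1.5×10⁻⁴ × 460 = 0.04899 m
Layer 4: 710 × 0.78×10⁻⁴ × 0.31 = 0.0171678 m
Δh = 0.044604 + 0.090206 + 0.04899 + 0.0171678 = 0.2009678 m

about 201 mm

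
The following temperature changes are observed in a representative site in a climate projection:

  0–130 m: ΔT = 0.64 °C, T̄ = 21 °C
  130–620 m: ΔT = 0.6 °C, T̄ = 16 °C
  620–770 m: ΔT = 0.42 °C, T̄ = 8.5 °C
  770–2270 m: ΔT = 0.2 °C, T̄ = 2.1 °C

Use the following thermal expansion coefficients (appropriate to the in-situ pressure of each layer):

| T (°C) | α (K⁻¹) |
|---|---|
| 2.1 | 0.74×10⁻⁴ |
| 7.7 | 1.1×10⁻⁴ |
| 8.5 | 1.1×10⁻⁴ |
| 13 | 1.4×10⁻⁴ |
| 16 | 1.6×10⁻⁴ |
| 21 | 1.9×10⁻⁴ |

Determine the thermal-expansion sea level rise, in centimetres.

Δh ≈ 9.20 cm

Layer 1 at 21 °C → α = 1.9×10⁻⁴ K⁻¹
Layer 2 at 16 °C → α = 1.6×10⁻⁴ K⁻¹
Layer 3 at 8.5 °C → α = 1.1×10⁻⁴ K⁻¹
Layer 4 at 2.1 °C → α = 0.74×10⁻⁴ K⁻¹
130 × 0.64 × 1.9×10⁻⁴ = 0.015808 m
0.6 × 490 × 1.6×10⁻⁴ = 0.04704 m
0.42 × 1.1×10⁻⁴ × 150 = 0.00693 m
770–2270 m: 0.74×10⁻⁴ × 0.2 × 1500 = 0.02220 m
Δh = 0.015808 + 0.04704 + 0.00693 + 0.02220 = 0.091978 m ≈ 9.20 cm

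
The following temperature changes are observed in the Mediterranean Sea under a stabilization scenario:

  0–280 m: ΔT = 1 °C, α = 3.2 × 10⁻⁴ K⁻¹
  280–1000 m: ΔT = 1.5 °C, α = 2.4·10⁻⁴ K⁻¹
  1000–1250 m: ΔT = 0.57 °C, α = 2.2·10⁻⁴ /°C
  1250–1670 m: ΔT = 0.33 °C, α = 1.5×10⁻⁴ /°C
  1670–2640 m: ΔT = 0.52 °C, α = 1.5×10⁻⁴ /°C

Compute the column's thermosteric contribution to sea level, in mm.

Layer 1: 3.2×10⁻⁴ × 280 × 1 = 0.08960 m
280–1000 m: 2.4×10⁻⁴ × 1.5 × 720 = 0.25920 m
1000–1250 m: 250 × 0.57 × 2.2×10⁻⁴ = 0.03135 m
1250–1670 m: 0.33 × 1.5×10⁻⁴ × 420 = 0.02079 m
Layer 5: 0.52 × 1.5×10⁻⁴ × 970 = 0.07566 m
Δh = 0.08960 + 0.25920 + 0.03135 + 0.02079 + 0.07566 = 0.47660 m ≈ 477 mm

about 477 mm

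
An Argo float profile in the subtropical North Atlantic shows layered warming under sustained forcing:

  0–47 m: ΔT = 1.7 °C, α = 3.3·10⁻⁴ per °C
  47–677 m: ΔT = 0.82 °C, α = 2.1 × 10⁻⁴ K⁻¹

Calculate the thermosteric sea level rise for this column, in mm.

Δh = 135 mm

Layer 1: 47 × 1.7 × 3.3×10⁻⁴ = 0.026367 m
Layer 2: 0.82 × 2.1×10⁻⁴ × 630 = 0.108486 m
Δh = 0.026367 + 0.108486 = 0.134853 m ≈ 135 mm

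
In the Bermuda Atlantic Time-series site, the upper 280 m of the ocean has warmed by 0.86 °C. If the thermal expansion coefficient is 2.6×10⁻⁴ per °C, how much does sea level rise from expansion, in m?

Δh = 0.0626 m

Δh = αΔT·H = 2.6×10⁻⁴ × 0.86 × 280 = 0.062608 m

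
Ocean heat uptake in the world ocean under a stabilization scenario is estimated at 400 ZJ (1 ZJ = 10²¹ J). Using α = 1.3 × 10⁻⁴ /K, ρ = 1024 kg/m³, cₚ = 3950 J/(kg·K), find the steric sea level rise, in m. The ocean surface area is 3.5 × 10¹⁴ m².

0.0367 m

Per unit area: Q = 400×10²¹ / (3.5×10¹⁴) ≈ 1.143×10⁹ J/m²
Δh = αQ/(ρcₚ) = 1.3×10⁻⁴ × 1.143×10⁹ / (1024 × 3950) ≈ 0.036736 m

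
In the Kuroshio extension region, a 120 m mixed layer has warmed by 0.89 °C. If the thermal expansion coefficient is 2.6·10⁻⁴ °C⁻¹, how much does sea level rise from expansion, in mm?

Δh = αΔT·H = 2.6×10⁻⁴ × 0.89 × 120 = 0.027768 m

about 28 mm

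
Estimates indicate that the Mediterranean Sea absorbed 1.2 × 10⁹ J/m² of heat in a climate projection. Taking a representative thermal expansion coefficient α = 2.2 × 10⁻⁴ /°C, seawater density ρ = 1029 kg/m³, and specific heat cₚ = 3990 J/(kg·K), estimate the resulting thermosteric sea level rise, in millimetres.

Δh = 64.3 mm

Δh = αQ/(ρcₚ) = 2.2×10⁻⁴ × 1.2×10⁹ / (1029 × 3990) ≈ 0.064301 m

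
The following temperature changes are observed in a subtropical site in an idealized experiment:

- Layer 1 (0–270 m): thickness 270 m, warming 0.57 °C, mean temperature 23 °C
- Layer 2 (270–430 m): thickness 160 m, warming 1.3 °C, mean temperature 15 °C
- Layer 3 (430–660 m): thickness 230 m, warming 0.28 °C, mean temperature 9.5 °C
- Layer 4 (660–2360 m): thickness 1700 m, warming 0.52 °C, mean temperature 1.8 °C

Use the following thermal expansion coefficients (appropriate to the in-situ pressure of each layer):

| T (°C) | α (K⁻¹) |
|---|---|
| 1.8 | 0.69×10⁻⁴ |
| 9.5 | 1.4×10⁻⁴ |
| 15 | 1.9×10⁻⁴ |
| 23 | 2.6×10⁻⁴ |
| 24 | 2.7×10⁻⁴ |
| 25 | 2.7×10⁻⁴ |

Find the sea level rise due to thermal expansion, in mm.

150 mm

Layer 1 at 23 °C → α = 2.6×10⁻⁴ K⁻¹
Layer 2 at 15 °C → α = 1.9×10⁻⁴ K⁻¹
Layer 3 at 9.5 °C → α = 1.4×10⁻⁴ K⁻¹
Layer 4 at 1.8 °C → α = 0.69×10⁻⁴ K⁻¹
0–270 m: 2.6×10⁻⁴ × 270 × 0.57 = 0.040014 m
Layer 2: 1.3 × 1.9×10⁻⁴ × 160 = 0.03952 m
430–660 m: 0.28 × 1.4×10⁻⁴ × 230 = 0.009016 m
0.69×10⁻⁴ × 0.52 × 1700 = 0.060996 m
Δh = 0.040014 + 0.03952 + 0.009016 + 0.060996 = 0.149546 m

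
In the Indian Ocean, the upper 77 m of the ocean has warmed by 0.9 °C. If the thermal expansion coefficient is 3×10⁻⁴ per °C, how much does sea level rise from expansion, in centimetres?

Δh = αΔT·H = 3×10⁻⁴ × 0.9 × 77 = 0.02079 m

2.1 cm of thermosteric rise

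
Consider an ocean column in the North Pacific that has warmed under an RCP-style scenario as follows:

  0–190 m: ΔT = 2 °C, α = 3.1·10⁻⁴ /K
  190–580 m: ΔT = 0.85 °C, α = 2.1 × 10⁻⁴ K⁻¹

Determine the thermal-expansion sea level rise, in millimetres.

190 × 3.1×10⁻⁴ × 2 = 0.11780 m
190–580 m: 390 × 2.1×10⁻⁴ × 0.85 = 0.069615 m
Δh = 0.11780 + 0.069615 = 0.187415 m

190 mm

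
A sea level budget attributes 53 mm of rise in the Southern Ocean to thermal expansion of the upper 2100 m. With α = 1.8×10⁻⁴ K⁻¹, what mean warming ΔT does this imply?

ΔT ≈ 0.140 K

ΔT = Δh/(αH) = 0.053 / (1.8×10⁻⁴ × 2100) ≈ 0.1402 K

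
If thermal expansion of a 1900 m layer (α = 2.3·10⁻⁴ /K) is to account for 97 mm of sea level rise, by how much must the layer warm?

ΔT = Δh/(αH) = 0.097 / (2.3×10⁻⁴ × 1900) ≈ 0.2220 °C

0.22 °C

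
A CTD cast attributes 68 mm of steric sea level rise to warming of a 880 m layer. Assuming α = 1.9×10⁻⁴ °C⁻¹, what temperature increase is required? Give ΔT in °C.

ΔT = Δh/(αH) = 0.068 / (1.9×10⁻⁴ × 880) ≈ 0.4067 °C

0.407 °C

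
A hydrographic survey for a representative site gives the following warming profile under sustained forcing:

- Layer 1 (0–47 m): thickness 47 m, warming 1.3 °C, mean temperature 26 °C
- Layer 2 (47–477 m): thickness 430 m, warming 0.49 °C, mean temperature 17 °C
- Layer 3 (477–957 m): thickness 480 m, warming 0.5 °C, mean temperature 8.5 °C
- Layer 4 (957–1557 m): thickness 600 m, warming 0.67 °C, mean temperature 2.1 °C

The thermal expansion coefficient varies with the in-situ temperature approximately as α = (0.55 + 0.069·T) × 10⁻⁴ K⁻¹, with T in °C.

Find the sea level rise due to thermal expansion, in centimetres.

about 10.6 cm

Layer 1: α = (0.55 + 0.069×26)×10⁻⁴ = 2.344×10⁻⁴ K⁻¹
Layer 2: α = (0.55 + 0.069×17)×10⁻⁴ = 1.723×10⁻⁴ K⁻¹
Layer 3: α = (0.55 + 0.069×8.5)×10⁻⁴ = 1.1365×10⁻⁴ K⁻¹
Layer 4: α = (0.55 + 0.069×2.1)×10⁻⁴ = 0.6949×10⁻⁴ K⁻¹
1.3 × 47 × 2.344×10⁻⁴ = 0.01432184 m
47–477 m: 430 × 0.49 × 1.723×10⁻⁴ = 0.03630361 m
477–957 m: 1.1365×10⁻⁴ × 0.5 × 480 = 0.027276 m
957–1557 m: 0.67 × 0.6949×10⁻⁴ × 600 = 0.02793498 m
Δh = 0.01432184 + 0.03630361 + 0.027276 + 0.02793498 = 0.10583643 m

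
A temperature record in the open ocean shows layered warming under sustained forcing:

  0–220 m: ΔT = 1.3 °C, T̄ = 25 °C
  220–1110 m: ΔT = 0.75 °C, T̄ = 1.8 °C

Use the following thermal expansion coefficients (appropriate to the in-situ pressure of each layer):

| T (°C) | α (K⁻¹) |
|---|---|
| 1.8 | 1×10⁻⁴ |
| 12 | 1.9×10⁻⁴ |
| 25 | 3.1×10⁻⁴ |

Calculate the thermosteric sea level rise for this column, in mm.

Layer 1 at 25 °C → α = 3.1×10⁻⁴ K⁻¹
Layer 2 at 1.8 °C → α = 1×10⁻⁴ K⁻¹
Layer 1: 220 × 1.3 × 3.1×10⁻⁴ = 0.08866 m
220–1110 m: 1×10⁻⁴ × 0.75 × 890 = 0.06675 m
Δh = 0.08866 + 0.06675 = 0.15541 m

about 155 mm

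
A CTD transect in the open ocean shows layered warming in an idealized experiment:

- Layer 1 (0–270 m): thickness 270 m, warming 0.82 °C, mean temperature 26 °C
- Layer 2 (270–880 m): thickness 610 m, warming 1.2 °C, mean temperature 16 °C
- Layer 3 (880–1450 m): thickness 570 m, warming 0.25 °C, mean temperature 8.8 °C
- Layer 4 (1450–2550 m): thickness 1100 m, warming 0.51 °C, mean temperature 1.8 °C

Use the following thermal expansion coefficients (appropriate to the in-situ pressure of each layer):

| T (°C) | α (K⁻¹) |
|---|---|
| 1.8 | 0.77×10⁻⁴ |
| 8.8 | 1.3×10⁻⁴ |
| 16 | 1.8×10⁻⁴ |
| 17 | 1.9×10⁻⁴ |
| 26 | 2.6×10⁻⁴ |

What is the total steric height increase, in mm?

Layer 1 at 26 °C → α = 2.6×10⁻⁴ K⁻¹
Layer 2 at 16 °C → α = 1.8×10⁻⁴ K⁻¹
Layer 3 at 8.8 °C → α = 1.3×10⁻⁴ K⁻¹
Layer 4 at 1.8 °C → α = 0.77×10⁻⁴ K⁻¹
0–270 m: 0.82 × 2.6×10⁻⁴ × 270 = 0.057564 m
270–880 m: 1.8×10⁻⁴ × 1.2 × 610 = 0.13176 m
880–1450 m: 1.3×10⁻⁴ × 0.25 × 570 = 0.018525 m
1450–2550 m: 1100 × 0.77×10⁻⁴ × 0.51 = 0.043197 m
Δh = 0.057564 + 0.13176 + 0.018525 + 0.043197 = 0.251046 m

Δh ≈ 251 mm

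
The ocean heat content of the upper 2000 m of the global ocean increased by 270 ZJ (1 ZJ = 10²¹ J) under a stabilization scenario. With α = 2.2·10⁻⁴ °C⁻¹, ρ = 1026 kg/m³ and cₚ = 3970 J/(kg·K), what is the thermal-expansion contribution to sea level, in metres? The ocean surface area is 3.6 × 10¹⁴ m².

Δh = 0.0405 m

Per unit area: Q = 270×10²¹ / (3.6×10¹⁴) = 7.5×10⁸ J/m²
Δh = αQ/(ρcₚ) = 2.2×10⁻⁴ × 7.5×10⁸ / (1026 × 3970) ≈ 0.040508 m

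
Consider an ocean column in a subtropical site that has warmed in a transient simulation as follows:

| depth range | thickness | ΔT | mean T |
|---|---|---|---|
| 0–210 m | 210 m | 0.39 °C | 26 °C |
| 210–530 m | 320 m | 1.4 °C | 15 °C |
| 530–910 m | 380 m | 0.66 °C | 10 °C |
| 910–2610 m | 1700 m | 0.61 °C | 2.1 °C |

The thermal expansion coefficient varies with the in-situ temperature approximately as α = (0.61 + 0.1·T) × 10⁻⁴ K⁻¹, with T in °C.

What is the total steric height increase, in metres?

Layer 1: α = (0.61 + 0.1×26)×10⁻⁴ = 3.21×10⁻⁴ K⁻¹
Layer 2: α = (0.61 + 0.1×15)×10⁻⁴ = 2.11×10⁻⁴ K⁻¹
Layer 3: α = (0.61 + 0.1×10)×10⁻⁴ = 1.61×10⁻⁴ K⁻¹
Layer 4: α = (0.61 + 0.1×2.1)×10⁻⁴ = 0.82×10⁻⁴ K⁻¹
0–210 m: 210 × 3.21×10⁻⁴ × 0.39 = 0.0262899 m
210–530 m: 1.4 × 320 × 2.11×10⁻⁴ = 0.094528 m
Layer 3: 1.61×10⁻⁴ × 0.66 × 380 = 0.0403788 m
Layer 4: 0.61 × 1700 × 0.82×10⁻⁴ = 0.085034 m
Δh = 0.0262899 + 0.094528 + 0.0403788 + 0.085034 = 0.2462307 m

about 0.25 m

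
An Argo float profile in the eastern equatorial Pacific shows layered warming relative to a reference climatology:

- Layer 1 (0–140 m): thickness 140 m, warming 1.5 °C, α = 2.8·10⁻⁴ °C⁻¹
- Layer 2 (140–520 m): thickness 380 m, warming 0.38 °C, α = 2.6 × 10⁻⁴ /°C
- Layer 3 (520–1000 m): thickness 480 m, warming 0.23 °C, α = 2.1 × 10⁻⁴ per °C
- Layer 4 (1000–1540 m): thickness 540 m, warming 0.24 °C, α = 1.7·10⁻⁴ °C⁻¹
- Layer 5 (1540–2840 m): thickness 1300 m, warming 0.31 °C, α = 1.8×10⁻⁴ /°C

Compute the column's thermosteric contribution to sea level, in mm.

0–140 m: 140 × 1.5 × 2.8×10⁻⁴ = 0.05880 m
0.38 × 2.6×10⁻⁴ × 380 = 0.037544 m
Layer 3: 0.23 × 480 × 2.1×10⁻⁴ = 0.023184 m
1000–1540 m: 540 × 0.24 × 1.7×10⁻⁴ = 0.022032 m
1300 × 1.8×10⁻⁴ × 0.31 = 0.07254 m
Δh = 0.05880 + 0.037544 + 0.023184 + 0.022032 + 0.07254 = 0.21410 m

210 mm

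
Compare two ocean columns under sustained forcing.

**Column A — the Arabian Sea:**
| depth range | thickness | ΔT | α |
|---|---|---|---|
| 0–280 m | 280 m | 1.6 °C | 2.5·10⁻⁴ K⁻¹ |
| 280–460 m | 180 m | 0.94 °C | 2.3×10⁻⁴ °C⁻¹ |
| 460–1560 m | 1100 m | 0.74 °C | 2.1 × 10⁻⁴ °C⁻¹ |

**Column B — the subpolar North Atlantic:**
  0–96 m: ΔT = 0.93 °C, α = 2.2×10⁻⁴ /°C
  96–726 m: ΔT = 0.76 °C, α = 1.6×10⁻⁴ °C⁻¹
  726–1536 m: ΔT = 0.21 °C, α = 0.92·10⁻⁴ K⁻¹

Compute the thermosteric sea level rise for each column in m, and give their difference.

Δh_A ≈ 0.322 m, Δh_B ≈ 0.112 m; difference ≈ 0.210 m

A 0–280 m: 2.5×10⁻⁴ × 1.6 × 280 = 0.11200 m
A 2.3×10⁻⁴ × 180 × 0.94 = 0.038916 m
A 460–1560 m: 0.74 × 1100 × 2.1×10⁻⁴ = 0.17094 m
A total: 0.321856 m
B 0.93 × 2.2×10⁻⁴ × 96 = 0.0196416 m
B 630 × 1.6×10⁻⁴ × 0.76 = 0.076608 m
B 0.92×10⁻⁴ × 810 × 0.21 = 0.0156492 m
B total: 0.1118988 m
Difference: 0.321856 − 0.1118988 = 0.2099572 m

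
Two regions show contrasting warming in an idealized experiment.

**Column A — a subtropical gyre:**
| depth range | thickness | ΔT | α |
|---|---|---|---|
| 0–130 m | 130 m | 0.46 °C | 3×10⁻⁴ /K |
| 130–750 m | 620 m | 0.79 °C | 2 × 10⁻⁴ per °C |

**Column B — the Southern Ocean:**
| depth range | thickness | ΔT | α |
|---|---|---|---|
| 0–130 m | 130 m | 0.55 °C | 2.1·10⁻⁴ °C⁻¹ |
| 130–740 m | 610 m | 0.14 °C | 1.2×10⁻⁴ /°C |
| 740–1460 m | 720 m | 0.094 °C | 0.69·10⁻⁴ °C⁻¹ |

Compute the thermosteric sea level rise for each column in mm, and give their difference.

Δh_A ≈ 116 mm, Δh_B ≈ 29.9 mm; difference ≈ 86.0 mm

A Layer 1: 130 × 0.46 × 3×10⁻⁴ = 0.01794 m
A 620 × 2×10⁻⁴ × 0.79 = 0.09796 m
A total: 0.11590 m
B 0.55 × 130 × 2.1×10⁻⁴ = 0.015015 m
B 130–740 m: 0.14 × 1.2×10⁻⁴ × 610 = 0.010248 m
B Layer 3: 720 × 0.69×10⁻⁴ × 0.094 = 0.00466992 m
B total: 0.02993292 m
Difference: 0.11590 − 0.02993292 = 0.08596708 m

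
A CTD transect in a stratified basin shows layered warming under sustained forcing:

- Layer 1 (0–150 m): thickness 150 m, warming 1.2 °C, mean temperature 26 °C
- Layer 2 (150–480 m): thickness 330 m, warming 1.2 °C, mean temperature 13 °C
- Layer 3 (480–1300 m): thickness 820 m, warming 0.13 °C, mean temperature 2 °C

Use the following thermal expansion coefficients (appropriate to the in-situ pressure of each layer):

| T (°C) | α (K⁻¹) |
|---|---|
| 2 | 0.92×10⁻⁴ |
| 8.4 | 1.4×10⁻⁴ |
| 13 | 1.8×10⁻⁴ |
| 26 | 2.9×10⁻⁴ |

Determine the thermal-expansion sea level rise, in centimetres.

Layer 1 at 26 °C → α = 2.9×10⁻⁴ K⁻¹
Layer 2 at 13 °C → α = 1.8×10⁻⁴ K⁻¹
Layer 3 at 2 °C → α = 0.92×10⁻⁴ K⁻¹
Layer 1: 2.9×10⁻⁴ × 1.2 × 150 = 0.05220 m
330 × 1.2 × 1.8×10⁻⁴ = 0.07128 m
480–1300 m: 0.13 × 820 × 0.92×10⁻⁴ = 0.0098072 m
Δh = 0.05220 + 0.07128 + 0.0098072 = 0.1332872 m ≈ 13 cm

Δh = 13 cm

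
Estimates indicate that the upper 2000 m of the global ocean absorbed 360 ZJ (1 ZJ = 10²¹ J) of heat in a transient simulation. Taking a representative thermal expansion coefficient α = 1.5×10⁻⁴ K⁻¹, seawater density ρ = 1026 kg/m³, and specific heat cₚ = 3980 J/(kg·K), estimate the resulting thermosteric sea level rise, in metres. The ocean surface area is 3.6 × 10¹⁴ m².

0.037 m of thermosteric rise

Per unit area: Q = 360×10²¹ / (3.6×10¹⁴) = 1×10⁹ J/m²
Δh = αQ/(ρcₚ) = 1.5×10⁻⁴ × 1×10⁹ / (1026 × 3980) ≈ 0.036733 m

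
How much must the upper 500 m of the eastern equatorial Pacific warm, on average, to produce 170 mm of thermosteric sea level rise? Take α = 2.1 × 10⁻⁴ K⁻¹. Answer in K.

1.6 K

ΔT = Δh/(αH) = 0.17 / (2.1×10⁻⁴ × 500) ≈ 1.619 K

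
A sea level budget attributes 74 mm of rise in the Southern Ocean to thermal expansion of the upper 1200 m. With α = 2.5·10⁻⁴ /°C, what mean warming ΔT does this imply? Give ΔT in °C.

0.247 °C

ΔT = Δh/(αH) = 0.074 / (2.5×10⁻⁴ × 1200) ≈ 0.2467 °C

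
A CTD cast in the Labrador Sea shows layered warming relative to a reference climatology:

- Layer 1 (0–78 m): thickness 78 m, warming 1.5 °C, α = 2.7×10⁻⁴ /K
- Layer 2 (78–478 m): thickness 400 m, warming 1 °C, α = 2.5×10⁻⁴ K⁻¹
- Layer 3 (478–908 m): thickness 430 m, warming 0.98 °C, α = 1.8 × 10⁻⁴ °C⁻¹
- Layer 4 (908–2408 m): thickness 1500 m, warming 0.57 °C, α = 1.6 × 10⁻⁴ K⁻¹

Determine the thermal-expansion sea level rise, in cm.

34.4 cm

0–78 m: 78 × 1.5 × 2.7×10⁻⁴ = 0.03159 m
400 × 2.5×10⁻⁴ × 1 = 0.10000 m
Layer 3: 0.98 × 1.8×10⁻⁴ × 430 = 0.075852 m
Layer 4: 1500 × 1.6×10⁻⁴ × 0.57 = 0.13680 m
Δh = 0.03159 + 0.10000 + 0.075852 + 0.13680 = 0.344242 m ≈ 34.4 cm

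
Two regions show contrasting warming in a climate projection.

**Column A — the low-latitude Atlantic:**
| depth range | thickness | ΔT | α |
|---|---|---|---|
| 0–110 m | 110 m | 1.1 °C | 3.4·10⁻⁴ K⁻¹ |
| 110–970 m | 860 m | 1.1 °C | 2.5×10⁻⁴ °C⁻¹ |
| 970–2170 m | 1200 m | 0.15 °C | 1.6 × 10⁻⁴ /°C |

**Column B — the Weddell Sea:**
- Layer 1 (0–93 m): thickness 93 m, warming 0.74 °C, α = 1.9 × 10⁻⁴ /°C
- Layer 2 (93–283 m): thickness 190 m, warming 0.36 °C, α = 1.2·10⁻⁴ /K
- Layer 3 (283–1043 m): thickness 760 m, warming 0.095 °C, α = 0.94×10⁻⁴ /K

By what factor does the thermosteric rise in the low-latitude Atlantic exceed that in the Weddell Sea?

A 3.4×10⁻⁴ × 1.1 × 110 = 0.04114 m
A Layer 2: 2.5×10⁻⁴ × 1.1 × 860 = 0.23650 m
A 970–2170 m: 0.15 × 1.6×10⁻⁴ × 1200 = 0.02880 m
A total: 0.30644 m
B 0.74 × 93 × 1.9×10⁻⁴ = 0.0130758 m
B 93–283 m: 0.36 × 1.2×10⁻⁴ × 190 = 0.008208 m
B 283–1043 m: 760 × 0.94×10⁻⁴ × 0.095 = 0.0067868 m
B total: 0.0280706 m
Ratio: 0.30644 / 0.0280706 ≈ 10.92

a factor of 11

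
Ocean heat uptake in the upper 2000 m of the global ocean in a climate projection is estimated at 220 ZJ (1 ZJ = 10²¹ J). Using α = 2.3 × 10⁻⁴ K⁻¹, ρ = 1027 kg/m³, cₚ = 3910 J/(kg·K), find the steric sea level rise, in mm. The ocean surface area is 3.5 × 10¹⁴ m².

Per unit area: Q = 220×10²¹ / (3.5×10¹⁴) ≈ 6.286×10⁸ J/m²
Δh = αQ/(ρcₚ) = 2.3×10⁻⁴ × 6.286×10⁸ / (1027 × 3910) ≈ 0.036004 m

about 36.0 mm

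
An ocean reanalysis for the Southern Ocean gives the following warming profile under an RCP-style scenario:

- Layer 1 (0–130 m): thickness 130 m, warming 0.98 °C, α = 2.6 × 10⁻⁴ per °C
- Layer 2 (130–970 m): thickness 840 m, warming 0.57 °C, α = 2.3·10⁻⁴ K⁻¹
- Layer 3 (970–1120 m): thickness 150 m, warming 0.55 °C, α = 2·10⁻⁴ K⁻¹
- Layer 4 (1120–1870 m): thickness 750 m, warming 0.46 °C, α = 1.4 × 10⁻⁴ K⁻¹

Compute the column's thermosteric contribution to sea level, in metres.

Layer 1: 0.98 × 130 × 2.6×10⁻⁴ = 0.033124 m
0.57 × 840 × 2.3×10⁻⁴ = 0.110124 m
Layer 3: 2×10⁻⁴ × 150 × 0.55 = 0.01650 m
Layer 4: 750 × 0.46 × 1.4×10⁻⁴ = 0.04830 m
Δh = 0.033124 + 0.110124 + 0.01650 + 0.04830 = 0.208048 m ≈ 0.21 m

Δh = 0.21 m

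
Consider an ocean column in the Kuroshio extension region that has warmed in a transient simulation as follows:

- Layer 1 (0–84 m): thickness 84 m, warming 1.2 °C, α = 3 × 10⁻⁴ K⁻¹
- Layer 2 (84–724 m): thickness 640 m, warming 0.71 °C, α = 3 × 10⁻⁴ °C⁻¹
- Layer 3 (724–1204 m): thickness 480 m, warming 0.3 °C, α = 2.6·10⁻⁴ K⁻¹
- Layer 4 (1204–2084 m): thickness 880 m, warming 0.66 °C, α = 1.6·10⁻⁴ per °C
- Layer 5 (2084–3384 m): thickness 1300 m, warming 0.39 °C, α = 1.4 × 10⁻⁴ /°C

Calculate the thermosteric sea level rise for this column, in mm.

368 mm

84 × 1.2 × 3×10⁻⁴ = 0.03024 m
84–724 m: 640 × 0.71 × 3×10⁻⁴ = 0.13632 m
0.3 × 2.6×10⁻⁴ × 480 = 0.03744 m
Layer 4: 0.66 × 1.6×10⁻⁴ × 880 = 0.092928 m
Layer 5: 1300 × 0.39 × 1.4×10⁻⁴ = 0.07098 m
Δh = 0.03024 + 0.13632 + 0.03744 + 0.092928 + 0.07098 = 0.367908 m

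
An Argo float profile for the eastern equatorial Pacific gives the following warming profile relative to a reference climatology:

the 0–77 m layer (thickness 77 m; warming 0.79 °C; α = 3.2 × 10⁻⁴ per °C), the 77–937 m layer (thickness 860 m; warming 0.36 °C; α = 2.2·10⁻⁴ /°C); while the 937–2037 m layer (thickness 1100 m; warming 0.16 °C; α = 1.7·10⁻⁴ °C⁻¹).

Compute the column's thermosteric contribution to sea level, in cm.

Layer 1: 77 × 3.2×10⁻⁴ × 0.79 = 0.0194656 m
860 × 2.2×10⁻⁴ × 0.36 = 0.068112 m
Layer 3: 1.7×10⁻⁴ × 0.16 × 1100 = 0.02992 m
Δh = 0.0194656 + 0.068112 + 0.02992 = 0.1174976 m

Δh ≈ 12 cm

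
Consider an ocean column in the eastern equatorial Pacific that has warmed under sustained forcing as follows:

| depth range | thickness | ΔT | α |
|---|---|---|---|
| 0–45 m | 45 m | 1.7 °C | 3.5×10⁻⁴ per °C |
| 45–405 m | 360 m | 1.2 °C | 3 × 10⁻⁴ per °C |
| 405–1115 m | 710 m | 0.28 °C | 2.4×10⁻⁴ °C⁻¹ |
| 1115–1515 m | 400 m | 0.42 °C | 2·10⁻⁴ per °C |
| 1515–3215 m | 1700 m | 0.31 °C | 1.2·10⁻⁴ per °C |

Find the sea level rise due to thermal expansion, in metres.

Layer 1: 3.5×10⁻⁴ × 45 × 1.7 = 0.026775 m
45–405 m: 1.2 × 360 × 3×10⁻⁴ = 0.12960 m
710 × 2.4×10⁻⁴ × 0.28 = 0.047712 m
Layer 4: 2×10⁻⁴ × 0.42 × 400 = 0.03360 m
Layer 5: 1.2×10⁻⁴ × 0.31 × 1700 = 0.06324 m
Δh = 0.026775 + 0.12960 + 0.047712 + 0.03360 + 0.06324 = 0.300927 m ≈ 0.30 m

Δh ≈ 0.30 m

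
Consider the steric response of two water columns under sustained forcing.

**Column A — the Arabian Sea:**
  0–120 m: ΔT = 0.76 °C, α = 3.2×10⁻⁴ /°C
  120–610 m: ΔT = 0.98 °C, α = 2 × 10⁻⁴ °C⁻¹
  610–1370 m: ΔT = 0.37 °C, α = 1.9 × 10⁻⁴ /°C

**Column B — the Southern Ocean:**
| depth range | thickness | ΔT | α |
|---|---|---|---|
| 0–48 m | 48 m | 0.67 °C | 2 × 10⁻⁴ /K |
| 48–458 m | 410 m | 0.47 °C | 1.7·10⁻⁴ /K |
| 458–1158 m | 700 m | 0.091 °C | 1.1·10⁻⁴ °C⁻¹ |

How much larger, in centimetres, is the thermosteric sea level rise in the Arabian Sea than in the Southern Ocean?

13.2 cm

A Layer 1: 3.2×10⁻⁴ × 0.76 × 120 = 0.029184 m
A Layer 2: 490 × 0.98 × 2×10⁻⁴ = 0.09604 m
A 760 × 1.9×10⁻⁴ × 0.37 = 0.053428 m
A total: 0.178652 m
B 0–48 m: 48 × 0.67 × 2×10⁻⁴ = 0.006432 m
B 48–458 m: 1.7×10⁻⁴ × 0.47 × 410 = 0.032759 m
B Layer 3: 0.091 × 700 × 1.1×10⁻⁴ = 0.007007 m
B total: 0.046198 m
Difference: 0.178652 − 0.046198 = 0.132454 m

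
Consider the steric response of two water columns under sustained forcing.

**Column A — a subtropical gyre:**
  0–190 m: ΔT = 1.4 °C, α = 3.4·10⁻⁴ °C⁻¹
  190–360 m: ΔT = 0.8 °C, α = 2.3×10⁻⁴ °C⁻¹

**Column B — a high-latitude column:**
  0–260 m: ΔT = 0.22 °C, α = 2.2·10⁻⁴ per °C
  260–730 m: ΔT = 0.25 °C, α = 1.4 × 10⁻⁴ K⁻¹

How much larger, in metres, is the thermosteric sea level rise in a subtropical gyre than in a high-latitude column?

0.0927 m larger

A Layer 1: 3.4×10⁻⁴ × 1.4 × 190 = 0.09044 m
A 190–360 m: 0.8 × 2.3×10⁻⁴ × 170 = 0.03128 m
A total: 0.12172 m
B 0.22 × 2.2×10⁻⁴ × 260 = 0.012584 m
B Layer 2: 470 × 0.25 × 1.4×10⁻⁴ = 0.01645 m
B total: 0.029034 m
Difference: 0.12172 − 0.029034 = 0.092686 m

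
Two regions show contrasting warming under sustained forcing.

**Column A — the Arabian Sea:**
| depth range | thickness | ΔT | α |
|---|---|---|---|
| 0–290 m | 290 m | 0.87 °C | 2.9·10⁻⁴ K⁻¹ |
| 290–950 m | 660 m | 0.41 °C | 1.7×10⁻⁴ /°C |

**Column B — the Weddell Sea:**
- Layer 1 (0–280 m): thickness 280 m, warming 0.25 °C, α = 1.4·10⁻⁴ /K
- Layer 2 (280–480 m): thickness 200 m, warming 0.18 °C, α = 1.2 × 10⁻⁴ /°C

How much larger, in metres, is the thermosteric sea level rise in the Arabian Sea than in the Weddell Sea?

A Layer 1: 290 × 2.9×10⁻⁴ × 0.87 = 0.073167 m
A 0.41 × 660 × 1.7×10⁻⁴ = 0.046002 m
A total: 0.119169 m
B 0–280 m: 0.25 × 1.4×10⁻⁴ × 280 = 0.00980 m
B 280–480 m: 200 × 0.18 × 1.2×10⁻⁴ = 0.00432 m
B total: 0.01412 m
Difference: 0.119169 − 0.01412 = 0.105049 m

0.105 m larger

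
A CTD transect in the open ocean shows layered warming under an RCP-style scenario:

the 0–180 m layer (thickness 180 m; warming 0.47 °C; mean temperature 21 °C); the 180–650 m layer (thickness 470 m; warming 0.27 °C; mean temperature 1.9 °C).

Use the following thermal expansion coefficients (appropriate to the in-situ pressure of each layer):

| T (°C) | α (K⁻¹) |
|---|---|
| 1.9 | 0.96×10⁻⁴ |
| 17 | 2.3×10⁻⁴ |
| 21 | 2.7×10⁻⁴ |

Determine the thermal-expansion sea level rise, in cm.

Layer 1 at 21 °C → α = 2.7×10⁻⁴ K⁻¹
Layer 2 at 1.9 °C → α = 0.96×10⁻⁴ K⁻¹
0–180 m: 0.47 × 180 × 2.7×10⁻⁴ = 0.022842 m
Layer 2: 0.96×10⁻⁴ × 470 × 0.27 = 0.0121824 m
Δh = 0.022842 + 0.0121824 = 0.0350244 m ≈ 3.50 cm

Δh = 3.50 cm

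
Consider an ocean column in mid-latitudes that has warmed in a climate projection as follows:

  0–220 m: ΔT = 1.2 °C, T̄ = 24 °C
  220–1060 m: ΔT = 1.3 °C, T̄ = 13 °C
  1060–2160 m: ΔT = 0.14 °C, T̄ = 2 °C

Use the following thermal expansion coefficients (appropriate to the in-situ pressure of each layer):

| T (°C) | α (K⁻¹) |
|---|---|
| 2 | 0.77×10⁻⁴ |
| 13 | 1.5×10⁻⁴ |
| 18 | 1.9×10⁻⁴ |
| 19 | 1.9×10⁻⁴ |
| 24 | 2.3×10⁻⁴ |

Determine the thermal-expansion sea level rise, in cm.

Δh ≈ 23.6 cm

Layer 1 at 24 °C → α = 2.3×10⁻⁴ K⁻¹
Layer 2 at 13 °C → α = 1.5×10⁻⁴ K⁻¹
Layer 3 at 2 °C → α = 0.77×10⁻⁴ K⁻¹
Layer 1: 220 × 1.2 × 2.3×10⁻⁴ = 0.06072 m
840 × 1.5×10⁻⁴ × 1.3 = 0.16380 m
0.77×10⁻⁴ × 0.14 × 1100 = 0.011858 m
Δh = 0.06072 + 0.16380 + 0.011858 = 0.236378 m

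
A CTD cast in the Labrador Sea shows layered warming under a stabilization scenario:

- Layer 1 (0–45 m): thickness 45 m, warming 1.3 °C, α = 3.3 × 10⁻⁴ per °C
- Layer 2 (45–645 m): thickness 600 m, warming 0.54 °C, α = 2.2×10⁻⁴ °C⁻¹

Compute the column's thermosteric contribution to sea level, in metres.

Layer 1: 3.3×10⁻⁴ × 1.3 × 45 = 0.019305 m
2.2×10⁻⁴ × 600 × 0.54 = 0.07128 m
Δh = 0.019305 + 0.07128 = 0.090585 m ≈ 0.091 m

0.091 m of thermosteric rise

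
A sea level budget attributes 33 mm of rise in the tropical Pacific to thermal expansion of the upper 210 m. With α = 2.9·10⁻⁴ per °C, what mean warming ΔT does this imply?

ΔT ≈ 0.542 °C

ΔT = Δh/(αH) = 0.033 / (2.9×10⁻⁴ × 210) ≈ 0.5419 °C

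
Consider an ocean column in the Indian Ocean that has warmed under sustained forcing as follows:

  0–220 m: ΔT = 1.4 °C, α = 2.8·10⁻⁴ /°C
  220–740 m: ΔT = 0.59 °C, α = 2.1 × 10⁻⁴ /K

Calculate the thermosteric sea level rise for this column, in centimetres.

Δh = 15.1 cm

Layer 1: 2.8×10⁻⁴ × 1.4 × 220 = 0.08624 m
520 × 2.1×10⁻⁴ × 0.59 = 0.064428 m
Δh = 0.08624 + 0.064428 = 0.150668 m ≈ 15.1 cm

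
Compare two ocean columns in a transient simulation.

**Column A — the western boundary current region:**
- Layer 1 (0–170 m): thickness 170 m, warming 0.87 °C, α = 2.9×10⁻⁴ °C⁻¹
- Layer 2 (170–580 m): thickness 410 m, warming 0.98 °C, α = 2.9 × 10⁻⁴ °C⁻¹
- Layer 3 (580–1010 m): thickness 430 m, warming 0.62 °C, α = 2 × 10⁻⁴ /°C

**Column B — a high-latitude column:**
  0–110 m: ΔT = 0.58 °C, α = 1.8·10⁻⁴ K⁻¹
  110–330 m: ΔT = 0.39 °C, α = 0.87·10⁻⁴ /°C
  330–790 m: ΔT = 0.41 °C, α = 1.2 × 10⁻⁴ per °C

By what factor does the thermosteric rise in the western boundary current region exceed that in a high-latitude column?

a factor of 5.12

A 0–170 m: 2.9×10⁻⁴ × 170 × 0.87 = 0.042891 m
A Layer 2: 410 × 2.9×10⁻⁴ × 0.98 = 0.116522 m
A Layer 3: 430 × 2×10⁻⁴ × 0.62 = 0.05332 m
A total: 0.212733 m
B Layer 1: 0.58 × 110 × 1.8×10⁻⁴ = 0.011484 m
B 110–330 m: 0.39 × 0.87×10⁻⁴ × 220 = 0.0074646 m
B Layer 3: 460 × 1.2×10⁻⁴ × 0.41 = 0.022632 m
B total: 0.0415806 m
Ratio: 0.212733 / 0.0415806 ≈ 5.116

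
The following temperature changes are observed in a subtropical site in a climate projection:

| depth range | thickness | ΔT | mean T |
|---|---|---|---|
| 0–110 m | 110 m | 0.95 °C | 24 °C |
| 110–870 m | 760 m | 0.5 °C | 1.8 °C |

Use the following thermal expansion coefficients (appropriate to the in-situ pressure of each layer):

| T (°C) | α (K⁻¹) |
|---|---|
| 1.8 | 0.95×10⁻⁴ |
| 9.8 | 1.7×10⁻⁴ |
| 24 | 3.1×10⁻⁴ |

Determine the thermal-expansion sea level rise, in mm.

Δh ≈ 68.5 mm

Layer 1 at 24 °C → α = 3.1×10⁻⁴ K⁻¹
Layer 2 at 1.8 °C → α = 0.95×10⁻⁴ K⁻¹
0–110 m: 0.95 × 110 × 3.1×10⁻⁴ = 0.032395 m
0.95×10⁻⁴ × 760 × 0.5 = 0.03610 m
Δh = 0.032395 + 0.03610 = 0.068495 m ≈ 68.5 mm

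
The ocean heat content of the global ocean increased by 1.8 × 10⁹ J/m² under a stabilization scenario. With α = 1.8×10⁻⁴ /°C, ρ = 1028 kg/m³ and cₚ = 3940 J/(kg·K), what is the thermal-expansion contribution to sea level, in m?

Δh = αQ/(ρcₚ) = 1.8×10⁻⁴ × 1.8×10⁹ / (1028 × 3940) ≈ 0.079994 m

Δh ≈ 0.0800 m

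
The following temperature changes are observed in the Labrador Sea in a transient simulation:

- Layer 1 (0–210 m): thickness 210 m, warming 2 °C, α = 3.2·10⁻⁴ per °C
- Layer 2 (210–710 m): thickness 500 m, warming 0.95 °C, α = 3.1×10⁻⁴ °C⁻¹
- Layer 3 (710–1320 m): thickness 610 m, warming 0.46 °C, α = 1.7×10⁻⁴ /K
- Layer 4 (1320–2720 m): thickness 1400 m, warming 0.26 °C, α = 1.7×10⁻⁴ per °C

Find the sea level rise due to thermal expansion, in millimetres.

Δh ≈ 391 mm

0–210 m: 210 × 2 × 3.2×10⁻⁴ = 0.13440 m
3.1×10⁻⁴ × 0.95 × 500 = 0.14725 m
Layer 3: 0.46 × 1.7×10⁻⁴ × 610 = 0.047702 m
1.7×10⁻⁴ × 0.26 × 1400 = 0.06188 m
Δh = 0.13440 + 0.14725 + 0.047702 + 0.06188 = 0.391232 m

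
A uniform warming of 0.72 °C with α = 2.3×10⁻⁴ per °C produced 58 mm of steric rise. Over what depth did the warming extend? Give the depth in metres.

about 350 m

H = Δh/(αΔT) = 0.058 / (2.3×10⁻⁴ × 0.72) ≈ 350.2 m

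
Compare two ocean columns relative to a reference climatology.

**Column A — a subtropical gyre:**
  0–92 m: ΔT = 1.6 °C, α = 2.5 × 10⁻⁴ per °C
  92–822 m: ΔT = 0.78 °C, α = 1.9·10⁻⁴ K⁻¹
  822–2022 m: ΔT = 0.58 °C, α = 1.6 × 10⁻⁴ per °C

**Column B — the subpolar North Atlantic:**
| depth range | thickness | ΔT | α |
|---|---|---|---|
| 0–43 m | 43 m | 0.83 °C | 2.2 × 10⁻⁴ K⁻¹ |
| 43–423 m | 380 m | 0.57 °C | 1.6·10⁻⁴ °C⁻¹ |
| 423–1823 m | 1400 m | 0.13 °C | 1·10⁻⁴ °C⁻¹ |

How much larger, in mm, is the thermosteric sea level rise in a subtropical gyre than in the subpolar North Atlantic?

A 0–92 m: 1.6 × 2.5×10⁻⁴ × 92 = 0.03680 m
A 92–822 m: 0.78 × 730 × 1.9×10⁻⁴ = 0.108186 m
A Layer 3: 1200 × 0.58 × 1.6×10⁻⁴ = 0.11136 m
A total: 0.256346 m
B 0–43 m: 43 × 0.83 × 2.2×10⁻⁴ = 0.0078518 m
B 1.6×10⁻⁴ × 0.57 × 380 = 0.034656 m
B 1400 × 1×10⁻⁴ × 0.13 = 0.01820 m
B total: 0.0607078 m
Difference: 0.256346 − 0.0607078 = 0.1956382 m

196 mm larger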